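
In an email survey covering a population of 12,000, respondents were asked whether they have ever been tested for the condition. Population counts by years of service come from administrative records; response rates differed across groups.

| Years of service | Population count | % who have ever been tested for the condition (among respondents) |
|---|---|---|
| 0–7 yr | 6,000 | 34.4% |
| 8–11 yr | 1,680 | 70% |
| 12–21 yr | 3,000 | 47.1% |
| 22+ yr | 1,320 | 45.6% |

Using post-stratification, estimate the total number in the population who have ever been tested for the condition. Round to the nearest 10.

5,250

Estimated count per cell = population count × respondent percentage:
  0–7 yr: 6,000 × 34.4% = 2064
  8–11 yr: 1,680 × 70% = 1176
  12–21 yr: 3,000 × 47.1% = 1413
  22+ yr: 1,320 × 45.6% = 601.92
Estimated total = 5254.92 → 5,250.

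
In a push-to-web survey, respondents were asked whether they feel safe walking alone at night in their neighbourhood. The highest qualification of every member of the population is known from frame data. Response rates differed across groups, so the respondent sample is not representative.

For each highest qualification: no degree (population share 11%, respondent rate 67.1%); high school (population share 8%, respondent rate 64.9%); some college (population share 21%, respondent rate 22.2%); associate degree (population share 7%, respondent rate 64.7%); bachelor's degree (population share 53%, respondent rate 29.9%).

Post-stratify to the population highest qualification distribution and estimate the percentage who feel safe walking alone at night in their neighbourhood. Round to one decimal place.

Post-stratification weights by population share, not respondent share:
  no degree: 0.11 × 67.1 = 7.381
  high school: 0.08 × 64.9 = 5.192
  some college: 0.21 × 22.2 = 4.662
  associate degree: 0.07 × 64.7 = 4.529
  bachelor's degree: 0.53 × 29.9 = 15.847
Post-stratified estimate = 37.611 → 37.6%.

37.6%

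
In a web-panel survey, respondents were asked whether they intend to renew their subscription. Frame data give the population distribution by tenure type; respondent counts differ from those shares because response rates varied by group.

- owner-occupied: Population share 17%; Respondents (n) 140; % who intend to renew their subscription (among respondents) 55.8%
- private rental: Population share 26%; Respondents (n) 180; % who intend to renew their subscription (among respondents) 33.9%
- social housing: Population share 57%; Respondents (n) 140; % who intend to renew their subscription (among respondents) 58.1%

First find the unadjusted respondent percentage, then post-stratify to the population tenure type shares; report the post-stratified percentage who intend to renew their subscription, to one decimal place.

51.4%

Naive respondent-only estimate (weights = respondent counts):
  (140/460)×55.8 + (180/460)×33.9 + (140/460)×58.1 = 47.9304%
Reweighting by population tenure type shares:
  0.17×55.8 + 0.26×33.9 + 0.57×58.1 = 51.417%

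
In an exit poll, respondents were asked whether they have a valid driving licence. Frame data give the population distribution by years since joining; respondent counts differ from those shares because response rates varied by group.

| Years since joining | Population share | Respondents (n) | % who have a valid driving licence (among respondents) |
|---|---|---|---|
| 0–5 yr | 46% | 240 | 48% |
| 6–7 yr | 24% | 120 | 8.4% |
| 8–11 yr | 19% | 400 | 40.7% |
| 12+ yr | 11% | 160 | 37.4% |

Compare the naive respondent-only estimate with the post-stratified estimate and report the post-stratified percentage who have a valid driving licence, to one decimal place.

35.9%

Without adjustment, the pooled respondent share is:
  (240/920)×48 + (120/920)×8.4 + (400/920)×40.7 + (160/920)×37.4 = 37.8174%
Reweighting by population years since joining shares:
  0.46×48 + 0.24×8.4 + 0.19×40.7 + 0.11×37.4 = 35.943%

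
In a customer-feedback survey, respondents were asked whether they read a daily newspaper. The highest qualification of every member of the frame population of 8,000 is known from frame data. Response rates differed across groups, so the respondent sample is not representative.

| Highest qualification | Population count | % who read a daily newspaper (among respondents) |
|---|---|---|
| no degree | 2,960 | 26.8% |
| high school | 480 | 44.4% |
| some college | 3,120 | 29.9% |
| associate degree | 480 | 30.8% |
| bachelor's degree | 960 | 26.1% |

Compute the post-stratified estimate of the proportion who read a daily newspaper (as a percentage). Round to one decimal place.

29.2%

Each cell contributes population-share × respondent value:
  no degree: (2,960/8,000) × 26.8 = 9.916
  high school: (480/8,000) × 44.4 = 2.664
  some college: (3,120/8,000) × 29.9 = 11.661
  associate degree: (480/8,000) × 30.8 = 1.848
  bachelor's degree: (960/8,000) × 26.1 = 3.132
Post-stratified estimate = 29.221 → 29.2%.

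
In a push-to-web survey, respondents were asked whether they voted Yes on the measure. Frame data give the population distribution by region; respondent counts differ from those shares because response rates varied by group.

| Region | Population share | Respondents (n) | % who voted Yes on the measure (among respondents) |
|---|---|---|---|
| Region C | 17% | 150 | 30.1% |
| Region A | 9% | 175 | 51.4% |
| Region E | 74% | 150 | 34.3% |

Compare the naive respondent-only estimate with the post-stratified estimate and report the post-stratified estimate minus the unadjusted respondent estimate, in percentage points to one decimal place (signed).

-4.1 percentage points

Unadjusted (pooled respondent) estimate weights by respondent counts:
  (150/475)×30.1 + (175/475)×51.4 + (150/475)×34.3 = 39.2737%
Post-stratifying to population shares instead:
  0.17×30.1 + 0.09×51.4 + 0.74×34.3 = 35.125%
Difference = 35.125 − 39.2737 = -4.1487 pp.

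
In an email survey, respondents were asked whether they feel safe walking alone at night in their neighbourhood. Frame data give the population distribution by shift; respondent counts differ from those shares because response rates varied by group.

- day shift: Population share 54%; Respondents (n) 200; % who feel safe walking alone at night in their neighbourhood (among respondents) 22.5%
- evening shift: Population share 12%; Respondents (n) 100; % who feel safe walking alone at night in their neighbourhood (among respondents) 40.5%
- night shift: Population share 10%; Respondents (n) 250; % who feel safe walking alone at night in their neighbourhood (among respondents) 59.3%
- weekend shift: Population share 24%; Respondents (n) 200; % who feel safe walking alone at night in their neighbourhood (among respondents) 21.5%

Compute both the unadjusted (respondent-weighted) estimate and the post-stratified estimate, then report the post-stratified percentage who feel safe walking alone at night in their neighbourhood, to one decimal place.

Naive respondent-only estimate (weights = respondent counts):
  (200/750)×22.5 + (100/750)×40.5 + (250/750)×59.3 + (200/750)×21.5 = 36.9%
Post-stratified estimate weights by population shares:
  0.54×22.5 + 0.12×40.5 + 0.1×59.3 + 0.24×21.5 = 28.1%

28.1%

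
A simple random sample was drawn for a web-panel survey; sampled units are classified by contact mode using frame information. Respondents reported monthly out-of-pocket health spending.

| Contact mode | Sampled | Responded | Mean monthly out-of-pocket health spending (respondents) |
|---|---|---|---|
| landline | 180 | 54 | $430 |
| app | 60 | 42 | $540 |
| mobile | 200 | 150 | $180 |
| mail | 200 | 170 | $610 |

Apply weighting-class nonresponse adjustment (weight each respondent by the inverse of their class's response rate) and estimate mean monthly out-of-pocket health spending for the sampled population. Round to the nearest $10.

Response rates by class: landline 54/180 = 30%, app 42/60 = 70%, mobile 150/200 = 75%, mail 170/200 = 85%.
With weight = n_sampled/n_responded per class, the weighted class total is n_sampled:
  landline: 180 × 430 = 77,400
  app: 60 × 540 = 32,400
  mobile: 200 × 180 = 36,000
  mail: 200 × 610 = 122,000
Adjusted estimate = 267,800 / 640 = 418.438 → $420.

$420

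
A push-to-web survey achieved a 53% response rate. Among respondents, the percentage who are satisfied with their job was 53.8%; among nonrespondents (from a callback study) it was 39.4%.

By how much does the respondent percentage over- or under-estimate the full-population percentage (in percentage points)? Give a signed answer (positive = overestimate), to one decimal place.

Nonresponse fraction = 1 − 0.53 = 0.47.
Bias = (nonresponse fraction) × (respondent percentage − nonrespondent percentage)
     = 0.47 × (53.8 − 39.4) = 0.47 × 14.4 = 6.768.

+6.8 percentage points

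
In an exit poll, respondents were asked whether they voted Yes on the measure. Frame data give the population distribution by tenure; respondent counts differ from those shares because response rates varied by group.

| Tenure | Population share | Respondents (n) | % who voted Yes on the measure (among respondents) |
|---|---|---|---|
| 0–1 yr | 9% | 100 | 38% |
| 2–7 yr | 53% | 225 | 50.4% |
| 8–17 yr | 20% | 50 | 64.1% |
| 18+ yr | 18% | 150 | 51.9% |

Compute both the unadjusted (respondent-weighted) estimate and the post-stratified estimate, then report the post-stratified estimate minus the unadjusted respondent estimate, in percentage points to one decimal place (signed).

Naive respondent-only estimate (weights = respondent counts):
  (100/525)×38 + (225/525)×50.4 + (50/525)×64.1 + (150/525)×51.9 = 49.7714%
Post-stratified estimate weights by population shares:
  0.09×38 + 0.53×50.4 + 0.2×64.1 + 0.18×51.9 = 52.294%
Difference = 52.294 − 49.7714 = 2.5226 pp.

+2.5 percentage points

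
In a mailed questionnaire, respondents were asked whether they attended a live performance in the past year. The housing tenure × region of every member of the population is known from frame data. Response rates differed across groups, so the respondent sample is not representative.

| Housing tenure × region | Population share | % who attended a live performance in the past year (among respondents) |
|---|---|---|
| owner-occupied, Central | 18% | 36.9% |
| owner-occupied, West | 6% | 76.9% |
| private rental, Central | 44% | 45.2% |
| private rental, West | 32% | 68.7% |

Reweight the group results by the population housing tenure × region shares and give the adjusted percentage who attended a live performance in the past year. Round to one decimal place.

53.1%

Post-stratification weights by population share, not respondent share:
  owner-occupied, Central: 0.18 × 36.9 = 6.642
  owner-occupied, West: 0.06 × 76.9 = 4.614
  private rental, Central: 0.44 × 45.2 = 19.888
  private rental, West: 0.32 × 68.7 = 21.984
Post-stratified estimate = 53.128 → 53.1%.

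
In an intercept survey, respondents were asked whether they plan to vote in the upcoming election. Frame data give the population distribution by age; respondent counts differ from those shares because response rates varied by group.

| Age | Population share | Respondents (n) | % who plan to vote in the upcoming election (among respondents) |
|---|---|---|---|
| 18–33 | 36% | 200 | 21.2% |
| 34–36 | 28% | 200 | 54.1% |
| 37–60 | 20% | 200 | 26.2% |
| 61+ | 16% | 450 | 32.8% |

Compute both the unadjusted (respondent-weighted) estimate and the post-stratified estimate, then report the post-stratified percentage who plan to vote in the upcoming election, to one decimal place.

Without adjustment, the pooled respondent share is:
  (200/1050)×21.2 + (200/1050)×54.1 + (200/1050)×26.2 + (450/1050)×32.8 = 33.3905%
Reweighting by population age shares:
  0.36×21.2 + 0.28×54.1 + 0.2×26.2 + 0.16×32.8 = 33.268%

33.3%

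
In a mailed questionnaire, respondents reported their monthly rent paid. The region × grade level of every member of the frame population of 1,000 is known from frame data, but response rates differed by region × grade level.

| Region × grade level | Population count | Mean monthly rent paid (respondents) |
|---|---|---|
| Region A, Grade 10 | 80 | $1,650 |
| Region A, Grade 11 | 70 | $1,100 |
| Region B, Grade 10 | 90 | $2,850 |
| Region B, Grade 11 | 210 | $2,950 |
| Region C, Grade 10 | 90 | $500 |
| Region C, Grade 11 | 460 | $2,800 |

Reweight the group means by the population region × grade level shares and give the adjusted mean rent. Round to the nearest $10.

Post-stratification weights by population share, not respondent share:
  Region A, Grade 10: (80/1,000) × 1650 = 132
  Region A, Grade 11: (70/1,000) × 1100 = 77
  Region B, Grade 10: (90/1,000) × 2850 = 256.5
  Region B, Grade 11: (210/1,000) × 2950 = 619.5
  Region C, Grade 10: (90/1,000) × 500 = 45
  Region C, Grade 11: (460/1,000) × 2800 = 1288
Post-stratified estimate = 2418 → $2,420.

$2,420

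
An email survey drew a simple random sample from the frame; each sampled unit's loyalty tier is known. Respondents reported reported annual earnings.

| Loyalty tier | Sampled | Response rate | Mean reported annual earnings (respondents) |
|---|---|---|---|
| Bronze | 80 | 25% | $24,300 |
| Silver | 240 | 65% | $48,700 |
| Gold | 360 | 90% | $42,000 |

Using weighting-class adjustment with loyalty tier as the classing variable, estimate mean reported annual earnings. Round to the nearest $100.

$42,300

Each respondent's weight = sampled/responded in their class; summing within a class gives n_sampled, so:
  Bronze: 80 × 24,300 = 1,944,000
  Silver: 240 × 48,700 = 11,688,000
  Gold: 360 × 42,000 = 15,120,000
Adjusted estimate = 28,752,000 / 680 = 42282.4 → $42,300.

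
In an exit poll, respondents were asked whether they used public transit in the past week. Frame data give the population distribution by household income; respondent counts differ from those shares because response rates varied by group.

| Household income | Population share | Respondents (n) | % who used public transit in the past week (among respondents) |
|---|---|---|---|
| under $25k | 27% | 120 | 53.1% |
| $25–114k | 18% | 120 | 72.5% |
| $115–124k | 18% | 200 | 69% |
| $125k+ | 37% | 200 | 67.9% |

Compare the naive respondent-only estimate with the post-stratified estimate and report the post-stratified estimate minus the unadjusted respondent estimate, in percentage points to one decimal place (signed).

-1.4 percentage points

Naive respondent-only estimate (weights = respondent counts):
  (120/640)×53.1 + (120/640)×72.5 + (200/640)×69 + (200/640)×67.9 = 66.3312%
Reweighting by population household income shares:
  0.27×53.1 + 0.18×72.5 + 0.18×69 + 0.37×67.9 = 64.93%
Difference = 64.93 − 66.3312 = -1.4012 pp.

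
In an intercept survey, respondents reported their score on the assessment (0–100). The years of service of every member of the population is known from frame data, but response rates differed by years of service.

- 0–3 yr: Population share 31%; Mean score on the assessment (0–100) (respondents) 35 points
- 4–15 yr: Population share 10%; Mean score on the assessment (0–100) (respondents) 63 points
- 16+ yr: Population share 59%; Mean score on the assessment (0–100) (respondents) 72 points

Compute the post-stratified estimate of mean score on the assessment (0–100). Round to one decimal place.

59.6

Weight each group's respondent value by its population share:
  0–3 yr: 0.31 × 35 = 10.85
  4–15 yr: 0.1 × 63 = 6.3
  16+ yr: 0.59 × 72 = 42.48
Post-stratified estimate = 59.63 → 59.6.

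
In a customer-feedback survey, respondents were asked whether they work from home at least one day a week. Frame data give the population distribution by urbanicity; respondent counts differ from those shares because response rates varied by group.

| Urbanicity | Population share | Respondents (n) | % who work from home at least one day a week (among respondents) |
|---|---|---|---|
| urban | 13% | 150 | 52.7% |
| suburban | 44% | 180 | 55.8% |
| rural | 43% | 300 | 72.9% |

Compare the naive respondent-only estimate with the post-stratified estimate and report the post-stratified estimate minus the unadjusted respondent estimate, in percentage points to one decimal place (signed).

Unadjusted (pooled respondent) estimate weights by respondent counts:
  (150/630)×52.7 + (180/630)×55.8 + (300/630)×72.9 = 63.2048%
Post-stratified estimate weights by population shares:
  0.13×52.7 + 0.44×55.8 + 0.43×72.9 = 62.75%
Difference = 62.75 − 63.2048 = -0.4548 pp.

-0.5 percentage points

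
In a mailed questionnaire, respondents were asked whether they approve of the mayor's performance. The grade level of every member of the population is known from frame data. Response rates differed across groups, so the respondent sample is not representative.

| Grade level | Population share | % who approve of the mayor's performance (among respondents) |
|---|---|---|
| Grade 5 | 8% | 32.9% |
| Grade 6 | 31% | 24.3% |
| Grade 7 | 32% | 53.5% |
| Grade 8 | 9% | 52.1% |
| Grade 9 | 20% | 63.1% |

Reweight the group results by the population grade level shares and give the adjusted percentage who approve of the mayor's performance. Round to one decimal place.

Weight each group's respondent value by its population share:
  Grade 5: 0.08 × 32.9 = 2.632
  Grade 6: 0.31 × 24.3 = 7.533
  Grade 7: 0.32 × 53.5 = 17.12
  Grade 8: 0.09 × 52.1 = 4.689
  Grade 9: 0.2 × 63.1 = 12.62
Post-stratified estimate = 44.594 → 44.6%.

44.6%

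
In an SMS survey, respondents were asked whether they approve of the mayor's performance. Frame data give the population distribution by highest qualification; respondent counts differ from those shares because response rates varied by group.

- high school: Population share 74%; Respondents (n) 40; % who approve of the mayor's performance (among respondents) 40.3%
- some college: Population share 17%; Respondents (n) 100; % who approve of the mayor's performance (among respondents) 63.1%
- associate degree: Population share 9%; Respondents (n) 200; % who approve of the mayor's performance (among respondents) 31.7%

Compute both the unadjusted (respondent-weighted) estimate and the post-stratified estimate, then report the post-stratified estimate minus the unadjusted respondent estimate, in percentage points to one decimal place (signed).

+1.5 percentage points

Unadjusted (pooled respondent) estimate weights by respondent counts:
  (40/340)×40.3 + (100/340)×63.1 + (200/340)×31.7 = 41.9471%
Reweighting by population highest qualification shares:
  0.74×40.3 + 0.17×63.1 + 0.09×31.7 = 43.402%
Difference = 43.402 − 41.9471 = 1.4549 pp.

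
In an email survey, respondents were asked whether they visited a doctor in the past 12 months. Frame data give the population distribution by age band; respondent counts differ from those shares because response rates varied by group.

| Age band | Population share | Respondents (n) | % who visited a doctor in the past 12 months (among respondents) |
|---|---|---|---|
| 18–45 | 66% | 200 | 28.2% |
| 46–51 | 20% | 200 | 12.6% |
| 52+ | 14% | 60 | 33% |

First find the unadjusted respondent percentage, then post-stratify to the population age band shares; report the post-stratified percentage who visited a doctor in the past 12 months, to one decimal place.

Naive respondent-only estimate (weights = respondent counts):
  (200/460)×28.2 + (200/460)×12.6 + (60/460)×33 = 22.0435%
Post-stratified estimate weights by population shares:
  0.66×28.2 + 0.2×12.6 + 0.14×33 = 25.752%

25.8%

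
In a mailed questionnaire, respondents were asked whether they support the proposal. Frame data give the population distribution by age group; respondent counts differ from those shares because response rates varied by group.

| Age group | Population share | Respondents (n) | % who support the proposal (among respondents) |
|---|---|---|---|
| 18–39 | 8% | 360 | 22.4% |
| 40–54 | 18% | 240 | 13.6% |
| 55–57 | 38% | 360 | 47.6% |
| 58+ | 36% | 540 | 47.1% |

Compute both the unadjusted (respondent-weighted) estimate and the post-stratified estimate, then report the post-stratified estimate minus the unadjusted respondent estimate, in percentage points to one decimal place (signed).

+3.4 percentage points

Unadjusted (pooled respondent) estimate weights by respondent counts:
  (360/1500)×22.4 + (240/1500)×13.6 + (360/1500)×47.6 + (540/1500)×47.1 = 35.932%
Post-stratified estimate weights by population shares:
  0.08×22.4 + 0.18×13.6 + 0.38×47.6 + 0.36×47.1 = 39.284%
Difference = 39.284 − 35.932 = 3.352 pp.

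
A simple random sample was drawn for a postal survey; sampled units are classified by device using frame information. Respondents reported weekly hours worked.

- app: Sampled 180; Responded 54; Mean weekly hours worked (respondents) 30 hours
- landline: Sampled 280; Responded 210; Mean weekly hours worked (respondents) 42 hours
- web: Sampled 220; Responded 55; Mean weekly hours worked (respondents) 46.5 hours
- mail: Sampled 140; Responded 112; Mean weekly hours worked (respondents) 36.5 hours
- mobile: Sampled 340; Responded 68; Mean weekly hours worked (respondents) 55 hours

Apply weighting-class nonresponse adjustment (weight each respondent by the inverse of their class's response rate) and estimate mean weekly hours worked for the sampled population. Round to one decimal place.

44.1

Response rates by class: app 54/180 = 30%, landline 210/280 = 75%, web 55/220 = 25%, mail 112/140 = 80%, mobile 68/340 = 20%.
Inverse-response-rate weighting restores each class to its sampled count, so class totals weight by n_sampled:
  app: 180 × 30 = 5400
  landline: 280 × 42 = 11,760
  web: 220 × 46.5 = 10,230
  mail: 140 × 36.5 = 5110
  mobile: 340 × 55 = 18,700
Adjusted estimate = 51,200 / 1,160 = 44.1379 → 44.1.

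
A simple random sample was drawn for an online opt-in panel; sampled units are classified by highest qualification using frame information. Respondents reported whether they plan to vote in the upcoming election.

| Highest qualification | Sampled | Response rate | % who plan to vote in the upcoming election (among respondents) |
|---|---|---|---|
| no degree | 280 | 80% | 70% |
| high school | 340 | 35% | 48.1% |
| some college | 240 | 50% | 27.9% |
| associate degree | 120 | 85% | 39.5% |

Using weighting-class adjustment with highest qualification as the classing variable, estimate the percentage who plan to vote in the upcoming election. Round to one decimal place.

Each respondent's weight = sampled/responded in their class; summing within a class gives n_sampled, so:
  no degree: 280 × 70 = 19,600
  high school: 340 × 48.1 = 16,354
  some college: 240 × 27.9 = 6696
  associate degree: 120 × 39.5 = 4740
Adjusted estimate = 47,390 / 980 = 48.3571 → 48.4%.

48.4%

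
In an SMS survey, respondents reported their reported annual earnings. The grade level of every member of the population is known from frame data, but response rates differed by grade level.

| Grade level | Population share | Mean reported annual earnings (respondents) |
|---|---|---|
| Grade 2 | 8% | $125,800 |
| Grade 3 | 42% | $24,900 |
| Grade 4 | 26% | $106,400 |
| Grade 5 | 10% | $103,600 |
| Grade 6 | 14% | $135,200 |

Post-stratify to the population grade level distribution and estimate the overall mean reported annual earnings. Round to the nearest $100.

$77,500

Weight each group's respondent value by its population share:
  Grade 2: 0.08 × 125,800 = 10,064
  Grade 3: 0.42 × 24,900 = 10,458
  Grade 4: 0.26 × 106,400 = 27,664
  Grade 5: 0.1 × 103,600 = 10,360
  Grade 6: 0.14 × 135,200 = 18,928
Post-stratified estimate = 77,474 → $77,500.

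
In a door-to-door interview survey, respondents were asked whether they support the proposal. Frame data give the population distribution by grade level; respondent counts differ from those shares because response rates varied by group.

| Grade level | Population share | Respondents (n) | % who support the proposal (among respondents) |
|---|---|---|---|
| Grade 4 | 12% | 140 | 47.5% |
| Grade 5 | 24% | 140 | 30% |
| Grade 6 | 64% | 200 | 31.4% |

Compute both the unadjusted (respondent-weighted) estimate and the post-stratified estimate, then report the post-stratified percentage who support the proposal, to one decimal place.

Without adjustment, the pooled respondent share is:
  (140/480)×47.5 + (140/480)×30 + (200/480)×31.4 = 35.6875%
Reweighting by population grade level shares:
  0.12×47.5 + 0.24×30 + 0.64×31.4 = 32.996%

33.0%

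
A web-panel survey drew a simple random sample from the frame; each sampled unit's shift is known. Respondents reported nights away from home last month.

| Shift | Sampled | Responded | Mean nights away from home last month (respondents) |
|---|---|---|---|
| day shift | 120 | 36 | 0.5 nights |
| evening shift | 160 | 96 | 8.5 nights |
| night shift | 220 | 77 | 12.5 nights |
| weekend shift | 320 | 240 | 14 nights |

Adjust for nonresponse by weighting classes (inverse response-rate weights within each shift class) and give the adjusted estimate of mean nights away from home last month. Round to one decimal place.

Class response rates: day shift 36/120 = 30%, evening shift 96/160 = 60%, night shift 77/220 = 35%, weekend shift 240/320 = 75%.
Inverse-response-rate weighting restores each class to its sampled count, so class totals weight by n_sampled:
  day shift: 120 × 0.5 = 60
  evening shift: 160 × 8.5 = 1360
  night shift: 220 × 12.5 = 2750
  weekend shift: 320 × 14 = 4480
Adjusted estimate = 8650 / 820 = 10.5488 → 10.5.

10.5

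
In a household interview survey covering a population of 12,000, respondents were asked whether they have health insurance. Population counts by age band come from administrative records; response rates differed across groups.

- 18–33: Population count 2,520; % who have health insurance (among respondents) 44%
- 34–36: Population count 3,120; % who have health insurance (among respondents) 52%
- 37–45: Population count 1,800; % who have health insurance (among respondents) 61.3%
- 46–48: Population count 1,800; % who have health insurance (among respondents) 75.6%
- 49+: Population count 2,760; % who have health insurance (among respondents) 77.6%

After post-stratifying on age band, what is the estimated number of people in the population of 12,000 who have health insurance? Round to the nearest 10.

7,340

Apply each group's respondent rate to its population count:
  18–33: 2,520 × 44% = 1108.8
  34–36: 3,120 × 52% = 1622.4
  37–45: 1,800 × 61.3% = 1103.4
  46–48: 1,800 × 75.6% = 1360.8
  49+: 2,760 × 77.6% = 2141.76
Estimated total = 7337.16 → 7,340.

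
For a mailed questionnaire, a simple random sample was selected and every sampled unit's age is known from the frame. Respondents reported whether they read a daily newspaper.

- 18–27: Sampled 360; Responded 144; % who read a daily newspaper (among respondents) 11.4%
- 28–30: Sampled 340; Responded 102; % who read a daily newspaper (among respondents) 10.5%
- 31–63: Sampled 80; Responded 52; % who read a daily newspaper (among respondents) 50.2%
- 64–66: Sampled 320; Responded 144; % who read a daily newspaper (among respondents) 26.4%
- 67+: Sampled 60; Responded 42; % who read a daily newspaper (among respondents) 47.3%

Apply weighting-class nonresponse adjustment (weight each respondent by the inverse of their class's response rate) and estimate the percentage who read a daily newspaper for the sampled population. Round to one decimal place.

Response rates by class: 18–27 144/360 = 40%, 28–30 102/340 = 30%, 31–63 52/80 = 65%, 64–66 144/320 = 45%, 67+ 42/60 = 70%.
With weight = n_sampled/n_responded per class, the weighted class total is n_sampled:
  18–27: 360 × 11.4 = 4104
  28–30: 340 × 10.5 = 3570
  31–63: 80 × 50.2 = 4016
  64–66: 320 × 26.4 = 8448
  67+: 60 × 47.3 = 2838
Adjusted estimate = 22,976 / 1,160 = 19.8069 → 19.8%.

19.8%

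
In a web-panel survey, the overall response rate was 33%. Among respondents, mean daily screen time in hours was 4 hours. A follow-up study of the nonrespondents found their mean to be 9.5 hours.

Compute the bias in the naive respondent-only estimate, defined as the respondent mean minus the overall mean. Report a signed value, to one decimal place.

Nonresponse fraction = 1 − 0.33 = 0.67.
Bias = (nonresponse fraction) × (respondent mean − nonrespondent mean)
     = 0.67 × (4 − 9.5) = 0.67 × -5.5 = -3.685.

-3.7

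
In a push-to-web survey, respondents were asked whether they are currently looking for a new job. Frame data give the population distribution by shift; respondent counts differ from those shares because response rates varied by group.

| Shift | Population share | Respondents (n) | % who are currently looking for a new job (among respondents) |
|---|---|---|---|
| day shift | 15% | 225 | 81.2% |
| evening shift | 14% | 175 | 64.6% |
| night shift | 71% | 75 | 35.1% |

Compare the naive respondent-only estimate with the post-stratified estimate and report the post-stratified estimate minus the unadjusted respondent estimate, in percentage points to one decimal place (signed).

-21.7 percentage points

Naive respondent-only estimate (weights = respondent counts):
  (225/475)×81.2 + (175/475)×64.6 + (75/475)×35.1 = 67.8053%
Reweighting by population shift shares:
  0.15×81.2 + 0.14×64.6 + 0.71×35.1 = 46.145%
Difference = 46.145 − 67.8053 = -21.6603 pp.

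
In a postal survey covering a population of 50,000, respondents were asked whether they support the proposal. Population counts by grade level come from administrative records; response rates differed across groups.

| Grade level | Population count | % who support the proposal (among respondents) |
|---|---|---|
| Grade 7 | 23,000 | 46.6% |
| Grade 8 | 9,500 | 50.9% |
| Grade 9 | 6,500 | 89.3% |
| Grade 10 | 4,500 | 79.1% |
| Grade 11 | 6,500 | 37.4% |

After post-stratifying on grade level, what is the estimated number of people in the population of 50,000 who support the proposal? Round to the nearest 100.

27,300

Each cell contributes its population count × the respondent rate:
  Grade 7: 23,000 × 46.6% = 10,718
  Grade 8: 9,500 × 50.9% = 4835.5
  Grade 9: 6,500 × 89.3% = 5804.5
  Grade 10: 4,500 × 79.1% = 3559.5
  Grade 11: 6,500 × 37.4% = 2431
Estimated total = 27348.5 → 27,300.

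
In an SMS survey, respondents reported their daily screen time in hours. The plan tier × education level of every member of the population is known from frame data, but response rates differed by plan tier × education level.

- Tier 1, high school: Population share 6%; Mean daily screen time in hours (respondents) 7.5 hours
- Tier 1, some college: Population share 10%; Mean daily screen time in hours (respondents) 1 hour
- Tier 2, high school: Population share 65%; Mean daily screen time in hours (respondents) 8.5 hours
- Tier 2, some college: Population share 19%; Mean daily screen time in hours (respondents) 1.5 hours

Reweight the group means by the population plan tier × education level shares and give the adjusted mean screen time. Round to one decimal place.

6.4

Each cell contributes population-share × respondent value:
  Tier 1, high school: 0.06 × 7.5 = 0.45
  Tier 1, some college: 0.1 × 1 = 0.1
  Tier 2, high school: 0.65 × 8.5 = 5.525
  Tier 2, some college: 0.19 × 1.5 = 0.285
Post-stratified estimate = 6.36 → 6.4.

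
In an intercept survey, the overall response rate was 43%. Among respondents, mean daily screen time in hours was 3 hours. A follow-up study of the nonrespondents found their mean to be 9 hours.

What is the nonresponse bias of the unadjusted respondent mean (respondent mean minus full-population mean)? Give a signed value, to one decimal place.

Nonresponse fraction = 1 − 0.43 = 0.57.
Bias = (nonresponse fraction) × (respondent mean − nonrespondent mean)
     = 0.57 × (3 − 9) = 0.57 × -6 = -3.42.

-3.4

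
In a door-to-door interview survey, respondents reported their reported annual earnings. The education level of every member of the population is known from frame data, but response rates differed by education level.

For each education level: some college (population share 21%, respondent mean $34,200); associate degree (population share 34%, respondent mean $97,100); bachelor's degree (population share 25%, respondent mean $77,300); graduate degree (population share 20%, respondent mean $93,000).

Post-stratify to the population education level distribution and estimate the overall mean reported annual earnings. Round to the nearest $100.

Post-stratification weights by population share, not respondent share:
  some college: 0.21 × 34,200 = 7182
  associate degree: 0.34 × 97,100 = 33,014
  bachelor's degree: 0.25 × 77,300 = 19,325
  graduate degree: 0.2 × 93,000 = 18,600
Post-stratified estimate = 78,121 → $78,100.

$78,100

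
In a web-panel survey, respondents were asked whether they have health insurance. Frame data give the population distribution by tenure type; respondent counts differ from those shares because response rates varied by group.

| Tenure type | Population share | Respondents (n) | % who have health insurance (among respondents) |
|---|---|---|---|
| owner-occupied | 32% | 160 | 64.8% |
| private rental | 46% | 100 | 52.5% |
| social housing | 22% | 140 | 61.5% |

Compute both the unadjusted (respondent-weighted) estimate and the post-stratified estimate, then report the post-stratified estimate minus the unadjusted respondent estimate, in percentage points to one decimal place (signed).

-2.2 percentage points

Unadjusted (pooled respondent) estimate weights by respondent counts:
  (160/400)×64.8 + (100/400)×52.5 + (140/400)×61.5 = 60.57%
Post-stratifying to population shares instead:
  0.32×64.8 + 0.46×52.5 + 0.22×61.5 = 58.416%
Difference = 58.416 − 60.57 = -2.154 pp.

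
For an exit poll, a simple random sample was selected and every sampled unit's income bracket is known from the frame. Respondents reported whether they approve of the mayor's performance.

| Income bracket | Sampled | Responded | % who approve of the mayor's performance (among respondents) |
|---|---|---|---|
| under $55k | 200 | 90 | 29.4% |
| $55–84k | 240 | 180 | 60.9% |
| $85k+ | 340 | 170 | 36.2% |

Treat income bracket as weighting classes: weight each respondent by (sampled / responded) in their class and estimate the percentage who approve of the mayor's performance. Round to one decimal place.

Response rates by class: under $55k 90/200 = 45%, $55–84k 180/240 = 75%, $85k+ 170/340 = 50%.
With weight = n_sampled/n_responded per class, the weighted class total is n_sampled:
  under $55k: 200 × 29.4 = 5880
  $55–84k: 240 × 60.9 = 14,616
  $85k+: 340 × 36.2 = 12308
Adjusted estimate = 32,804 / 780 = 42.0564 → 42.1%.

42.1%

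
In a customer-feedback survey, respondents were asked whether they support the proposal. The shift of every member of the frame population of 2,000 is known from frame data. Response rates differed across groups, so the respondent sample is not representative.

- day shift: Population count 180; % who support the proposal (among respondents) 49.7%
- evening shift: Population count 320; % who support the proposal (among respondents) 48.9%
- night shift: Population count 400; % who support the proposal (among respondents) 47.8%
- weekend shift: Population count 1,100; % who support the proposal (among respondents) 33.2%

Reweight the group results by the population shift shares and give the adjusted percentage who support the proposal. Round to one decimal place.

Reweight to the known shift distribution:
  day shift: (180/2,000) × 49.7 = 4.473
  evening shift: (320/2,000) × 48.9 = 7.824
  night shift: (400/2,000) × 47.8 = 9.56
  weekend shift: (1,100/2,000) × 33.2 = 18.26
Post-stratified estimate = 40.117 → 40.1%.

40.1%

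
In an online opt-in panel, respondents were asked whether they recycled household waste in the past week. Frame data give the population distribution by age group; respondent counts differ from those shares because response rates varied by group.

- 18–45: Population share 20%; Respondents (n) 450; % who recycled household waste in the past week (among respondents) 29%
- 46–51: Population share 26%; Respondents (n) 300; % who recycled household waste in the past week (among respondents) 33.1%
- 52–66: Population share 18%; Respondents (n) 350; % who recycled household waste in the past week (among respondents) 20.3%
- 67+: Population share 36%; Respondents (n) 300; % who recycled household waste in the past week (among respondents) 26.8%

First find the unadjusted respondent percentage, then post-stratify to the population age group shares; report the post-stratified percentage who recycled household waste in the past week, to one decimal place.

Without adjustment, the pooled respondent share is:
  (450/1400)×29 + (300/1400)×33.1 + (350/1400)×20.3 + (300/1400)×26.8 = 27.2321%
Post-stratifying to population shares instead:
  0.2×29 + 0.26×33.1 + 0.18×20.3 + 0.36×26.8 = 27.708%

27.7%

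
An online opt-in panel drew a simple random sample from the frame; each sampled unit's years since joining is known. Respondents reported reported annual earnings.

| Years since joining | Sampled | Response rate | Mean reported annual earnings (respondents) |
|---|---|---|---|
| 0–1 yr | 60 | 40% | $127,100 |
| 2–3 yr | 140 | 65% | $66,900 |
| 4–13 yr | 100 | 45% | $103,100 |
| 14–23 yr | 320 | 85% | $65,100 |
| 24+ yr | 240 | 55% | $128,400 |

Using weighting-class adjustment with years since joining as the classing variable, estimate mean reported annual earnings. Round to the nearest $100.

$91,800

With weight = n_sampled/n_responded per class, the weighted class total is n_sampled:
  0–1 yr: 60 × 127,100 = 7,626,000
  2–3 yr: 140 × 66,900 = 9,366,000
  4–13 yr: 100 × 103,100 = 10,310,000
  14–23 yr: 320 × 65,100 = 20,832,000
  24+ yr: 240 × 128,400 = 30,816,000
Adjusted estimate = 78,950,000 / 860 = 91802.3 → $91,800.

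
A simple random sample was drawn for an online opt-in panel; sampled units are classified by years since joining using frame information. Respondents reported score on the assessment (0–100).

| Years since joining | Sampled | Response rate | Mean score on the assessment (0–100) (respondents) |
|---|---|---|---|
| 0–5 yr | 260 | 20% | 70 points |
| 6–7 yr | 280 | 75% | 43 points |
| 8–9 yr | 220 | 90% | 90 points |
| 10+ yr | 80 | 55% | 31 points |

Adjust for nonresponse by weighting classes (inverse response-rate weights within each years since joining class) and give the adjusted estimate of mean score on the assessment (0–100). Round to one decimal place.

Each respondent's weight = sampled/responded in their class; summing within a class gives n_sampled, so:
  0–5 yr: 260 × 70 = 18,200
  6–7 yr: 280 × 43 = 12,040
  8–9 yr: 220 × 90 = 19,800
  10+ yr: 80 × 31 = 2480
Adjusted estimate = 52,520 / 840 = 62.5238 → 62.5.

62.5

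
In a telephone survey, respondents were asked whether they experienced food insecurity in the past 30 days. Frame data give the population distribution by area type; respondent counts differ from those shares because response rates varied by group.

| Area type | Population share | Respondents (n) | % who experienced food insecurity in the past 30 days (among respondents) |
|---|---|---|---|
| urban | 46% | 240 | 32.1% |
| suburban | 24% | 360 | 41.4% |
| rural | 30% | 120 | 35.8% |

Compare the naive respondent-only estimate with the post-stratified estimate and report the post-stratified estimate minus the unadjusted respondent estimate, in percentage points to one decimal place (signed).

-1.9 percentage points

Unadjusted (pooled respondent) estimate weights by respondent counts:
  (240/720)×32.1 + (360/720)×41.4 + (120/720)×35.8 = 37.3667%
Reweighting by population area type shares:
  0.46×32.1 + 0.24×41.4 + 0.3×35.8 = 35.442%
Difference = 35.442 − 37.3667 = -1.9247 pp.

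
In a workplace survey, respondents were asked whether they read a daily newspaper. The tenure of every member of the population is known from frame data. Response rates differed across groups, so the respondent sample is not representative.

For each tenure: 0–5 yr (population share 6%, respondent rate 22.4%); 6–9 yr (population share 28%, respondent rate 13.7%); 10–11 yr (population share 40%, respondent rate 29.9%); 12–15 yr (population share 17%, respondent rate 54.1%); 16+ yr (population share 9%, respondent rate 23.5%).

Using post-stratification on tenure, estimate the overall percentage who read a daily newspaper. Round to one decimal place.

28.5%

Post-stratification weights by population share, not respondent share:
  0–5 yr: 0.06 × 22.4 = 1.344
  6–9 yr: 0.28 × 13.7 = 3.836
  10–11 yr: 0.4 × 29.9 = 11.96
  12–15 yr: 0.17 × 54.1 = 9.197
  16+ yr: 0.09 × 23.5 = 2.115
Post-stratified estimate = 28.452 → 28.5%.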